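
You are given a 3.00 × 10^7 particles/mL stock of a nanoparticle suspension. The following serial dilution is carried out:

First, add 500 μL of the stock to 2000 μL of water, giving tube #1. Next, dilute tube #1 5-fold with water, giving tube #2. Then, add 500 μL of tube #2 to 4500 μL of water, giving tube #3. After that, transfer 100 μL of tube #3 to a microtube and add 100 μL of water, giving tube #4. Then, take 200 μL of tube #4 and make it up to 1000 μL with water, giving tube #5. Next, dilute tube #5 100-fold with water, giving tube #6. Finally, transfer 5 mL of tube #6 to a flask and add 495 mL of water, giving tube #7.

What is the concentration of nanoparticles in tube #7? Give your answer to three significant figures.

1.20 particles/mL

Step 1: 500 μL + 2000 μL = 2500 μL total → factor 2500/500 = 5
Step 2: 5-fold → factor 5
Step 3: 500 μL + 4500 μL = 5000 μL total → factor 5000/500 = 10
Step 4: 100 μL + 100 μL = 200 μL total → factor 200/100 = 2
Step 5: 200 μL brought to 1000 μL → factor 1000/200 = 5
Step 6: 100-fold → factor 100
Step 7: 5 mL + 495 mL = 500 mL total → factor 500/5 = 100
Overall dilution factor = 5 × 5 × 10 × 2 × 5 × 100 × 100 = 2.5 × 10^7
Final = 3.00 × 10^7 particles/mL / 2.5 × 10^7 = 1.20 particles/mL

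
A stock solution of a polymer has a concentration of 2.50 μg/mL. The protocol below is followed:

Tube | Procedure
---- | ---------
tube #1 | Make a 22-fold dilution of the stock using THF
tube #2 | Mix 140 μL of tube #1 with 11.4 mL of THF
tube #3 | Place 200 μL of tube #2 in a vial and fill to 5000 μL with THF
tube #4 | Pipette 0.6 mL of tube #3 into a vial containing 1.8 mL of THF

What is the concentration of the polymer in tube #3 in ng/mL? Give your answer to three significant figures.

Step 1: 22-fold → factor 22
Step 2: 140 μL + 11.4 mL = 11540 μL total → factor 11540/140 = 82.429
Step 3: 200 μL brought to 5000 μL → factor 5000/200 = 25
Dilution factor through tube #3 = 22 × 82.429 × 25 = 45336
[tube #3] = 2.50 μg/mL / 45336 = 5.514 × 10^-5 μg/mL = 0.0551 ng/mL

0.0551 ng/mL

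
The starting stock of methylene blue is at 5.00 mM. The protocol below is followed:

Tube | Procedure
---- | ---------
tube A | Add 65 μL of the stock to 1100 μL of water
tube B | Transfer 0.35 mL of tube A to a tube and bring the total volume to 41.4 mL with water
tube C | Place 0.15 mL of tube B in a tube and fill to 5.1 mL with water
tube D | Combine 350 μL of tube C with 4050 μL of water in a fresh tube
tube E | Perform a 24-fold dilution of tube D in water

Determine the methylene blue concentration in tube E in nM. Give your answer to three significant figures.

Step 1: 65 μL + 1100 μL = 1165 μL total → factor 1165/65 = 17.923
Step 2: 0.35 mL brought to 41.4 mL → factor 41.4/0.35 = 118.29
Step 3: 0.15 mL brought to 5.1 mL → factor 5.1/0.15 = 34
Step 4: 350 μL + 4050 μL = 4400 μL total → factor 4400/350 = 12.571
Step 5: 24-fold → factor 24
Overall dilution factor = 17.923 × 118.29 × 34 × 12.571 × 24 = 2.1748 × 10^7
Final = 5.00 mM / 2.1748 × 10^7 = 2.299 × 10^-7 mM = 0.230 nM

0.230 nM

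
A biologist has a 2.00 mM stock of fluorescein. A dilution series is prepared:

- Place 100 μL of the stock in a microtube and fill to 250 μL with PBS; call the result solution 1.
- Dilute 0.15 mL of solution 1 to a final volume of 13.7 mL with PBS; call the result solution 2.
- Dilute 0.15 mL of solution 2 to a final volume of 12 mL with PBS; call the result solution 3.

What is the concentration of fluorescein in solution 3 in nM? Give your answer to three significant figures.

109 nM

Step 1: 100 μL brought to 250 μL → factor 250/100 = 2.5
Step 2: 0.15 mL brought to 13.7 mL → factor 13.7/0.15 = 91.333
Step 3: 0.15 mL brought to 12 mL → factor 12/0.15 = 80
Overall dilution factor = 2.5 × 91.333 × 80 = 18267
Final = 2.00 mM / 18267 = 0.0001095 mM = 109 nM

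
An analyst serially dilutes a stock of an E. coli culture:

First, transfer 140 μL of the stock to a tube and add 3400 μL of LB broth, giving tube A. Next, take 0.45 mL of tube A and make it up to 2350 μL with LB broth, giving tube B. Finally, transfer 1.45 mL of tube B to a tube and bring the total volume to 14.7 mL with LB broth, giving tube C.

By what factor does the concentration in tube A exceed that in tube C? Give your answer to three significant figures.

Step 1: 140 μL + 3400 μL = 3540 μL total → factor 3540/140 = 25.286
Step 2: 0.45 mL brought to 2350 μL → factor 2.35/0.45 = 5.2222
Step 3: 1.45 mL brought to 14.7 mL → factor 14.7/1.45 = 10.138
Dilution factor to tube A = 25.286; to tube C = 1338.7
[tube A]/[tube C] = (factor to tube C)/(factor to tube A) = 1338.7/25.286 = 52.9

52.9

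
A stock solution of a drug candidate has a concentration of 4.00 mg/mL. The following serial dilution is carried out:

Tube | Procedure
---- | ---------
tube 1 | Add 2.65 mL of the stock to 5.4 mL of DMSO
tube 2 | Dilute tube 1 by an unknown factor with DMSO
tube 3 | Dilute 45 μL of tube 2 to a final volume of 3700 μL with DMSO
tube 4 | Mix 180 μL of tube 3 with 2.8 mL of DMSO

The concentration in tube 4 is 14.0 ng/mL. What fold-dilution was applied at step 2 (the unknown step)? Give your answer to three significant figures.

69.1-fold

Step 1: 2.65 mL + 5.4 mL = 8.05 mL total → factor 8.05/2.65 = 3.0377
Step 2: unknown factor x
Step 3: 45 μL brought to 3700 μL → factor 3700/45 = 82.222
Step 4: 180 μL + 2.8 mL = 2980 μL total → factor 2980/180 = 16.556
Product of known-step factors = 4135.1
Overall factor = 4.00 mg/mL / (14.0 ng/mL) = 2.8571 × 10^5
x = 2.8571 × 10^5 / 4135.1 = 69.1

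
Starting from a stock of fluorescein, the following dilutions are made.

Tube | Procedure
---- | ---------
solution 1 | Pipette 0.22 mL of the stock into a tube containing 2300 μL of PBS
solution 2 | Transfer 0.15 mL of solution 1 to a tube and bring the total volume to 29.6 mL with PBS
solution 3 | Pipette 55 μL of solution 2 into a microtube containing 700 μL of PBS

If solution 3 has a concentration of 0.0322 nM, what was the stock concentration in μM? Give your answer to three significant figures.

Step 1: 0.22 mL + 2300 μL = 2.52 mL total → factor 2.52/0.22 = 11.455
Step 2: 0.15 mL brought to 29.6 mL → factor 29.6/0.15 = 197.33
Step 3: 55 μL + 700 μL = 755 μL total → factor 755/55 = 13.727
Overall dilution factor = 11.455 × 197.33 × 13.727 = 31029
Stock = 0.0322 nM × 31029 = 999.1 nM = 0.999 μM

0.999 μM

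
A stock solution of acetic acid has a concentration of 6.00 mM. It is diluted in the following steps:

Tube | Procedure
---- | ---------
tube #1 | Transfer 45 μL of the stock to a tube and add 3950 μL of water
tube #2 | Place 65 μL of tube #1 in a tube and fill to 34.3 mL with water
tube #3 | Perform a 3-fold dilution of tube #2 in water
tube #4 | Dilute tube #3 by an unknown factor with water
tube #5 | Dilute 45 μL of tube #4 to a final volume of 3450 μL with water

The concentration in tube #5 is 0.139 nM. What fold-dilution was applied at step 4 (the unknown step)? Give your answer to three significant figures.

Step 1: 45 μL + 3950 μL = 3995 μL total → factor 3995/45 = 88.778
Step 2: 65 μL brought to 34.3 mL → factor 34300/65 = 527.69
Step 3: 3-fold → factor 3
Step 4: unknown factor x
Step 5: 45 μL brought to 3450 μL → factor 3450/45 = 76.667
Product of known-step factors = 1.0775 × 10^7
Overall factor = 6.00 mM / (0.139 nM) = 4.3165 × 10^7
x = 4.3165 × 10^7 / 1.0775 × 10^7 = 4.01

4.01-fold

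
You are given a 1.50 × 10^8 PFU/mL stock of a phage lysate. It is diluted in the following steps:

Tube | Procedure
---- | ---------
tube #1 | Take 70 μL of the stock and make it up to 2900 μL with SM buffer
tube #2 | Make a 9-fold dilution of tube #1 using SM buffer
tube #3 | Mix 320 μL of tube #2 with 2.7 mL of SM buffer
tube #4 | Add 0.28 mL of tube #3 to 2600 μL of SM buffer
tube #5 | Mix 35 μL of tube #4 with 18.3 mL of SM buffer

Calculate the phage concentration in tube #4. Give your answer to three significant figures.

Step 1: 70 μL brought to 2900 μL → factor 2900/70 = 41.429
Step 2: 9-fold → factor 9
Step 3: 320 μL + 2.7 mL = 3020 μL total → factor 3020/320 = 9.4375
Step 4: 0.28 mL + 2600 μL = 2.88 mL total → factor 2.88/0.28 = 10.286
Dilution factor through tube #4 = 41.429 × 9 × 9.4375 × 10.286 = 36194
[tube #4] = 1.50 × 10^8 PFU/mL / 36194 = 4.14 × 10^3 PFU/mL

4.14 × 10^3 PFU/mL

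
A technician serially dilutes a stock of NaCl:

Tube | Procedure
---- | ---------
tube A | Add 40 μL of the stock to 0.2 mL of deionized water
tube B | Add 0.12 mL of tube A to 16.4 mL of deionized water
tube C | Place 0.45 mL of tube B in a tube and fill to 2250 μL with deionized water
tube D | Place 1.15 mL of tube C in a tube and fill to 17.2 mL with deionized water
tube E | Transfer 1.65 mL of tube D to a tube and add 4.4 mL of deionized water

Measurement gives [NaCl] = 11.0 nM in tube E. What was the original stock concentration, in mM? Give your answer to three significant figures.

2.49 mM

Step 1: 40 μL + 0.2 mL = 240 μL total → factor 240/40 = 6
Step 2: 0.12 mL + 16.4 mL = 16.52 mL total → factor 16.52/0.12 = 137.67
Step 3: 0.45 mL brought to 2250 μL → factor 2.25/0.45 = 5
Step 4: 1.15 mL brought to 17.2 mL → factor 17.2/1.15 = 14.957
Step 5: 1.65 mL + 4.4 mL = 6.05 mL total → factor 6.05/1.65 = 3.6667
Overall dilution factor = 6 × 137.67 × 5 × 14.957 × 3.6667 = 2.2649 × 10^5
Stock = 11.0 nM × 2.2649 × 10^5 = 2.491 × 10^6 nM = 2.49 mM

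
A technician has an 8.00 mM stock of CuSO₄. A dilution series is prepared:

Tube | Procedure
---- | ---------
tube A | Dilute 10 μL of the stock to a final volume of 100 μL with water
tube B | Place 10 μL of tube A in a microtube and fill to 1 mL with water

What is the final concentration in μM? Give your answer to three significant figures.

8.00 μM

Step 1: 10 μL brought to 100 μL → factor 100/10 = 10
Step 2: 10 μL brought to 1 mL → factor 1000/10 = 100
Overall dilution factor = 10 × 100 = 1000
Final = 8.00 mM / 1000 = 0.008000 mM = 8.00 μM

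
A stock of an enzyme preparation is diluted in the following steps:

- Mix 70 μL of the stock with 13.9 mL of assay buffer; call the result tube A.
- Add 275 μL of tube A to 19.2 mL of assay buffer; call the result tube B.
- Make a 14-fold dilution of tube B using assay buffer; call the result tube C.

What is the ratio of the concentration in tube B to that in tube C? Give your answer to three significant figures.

14.0

Step 1: 70 μL + 13.9 mL = 13970 μL total → factor 13970/70 = 199.57
Step 2: 275 μL + 19.2 mL = 19475 μL total → factor 19475/275 = 70.818
Step 3: 14-fold → factor 14
Dilution factor to tube B = 14133; to tube C = 1.9787 × 10^5
[tube B]/[tube C] = (factor to tube C)/(factor to tube B) = 1.9787 × 10^5/14133 = 14.0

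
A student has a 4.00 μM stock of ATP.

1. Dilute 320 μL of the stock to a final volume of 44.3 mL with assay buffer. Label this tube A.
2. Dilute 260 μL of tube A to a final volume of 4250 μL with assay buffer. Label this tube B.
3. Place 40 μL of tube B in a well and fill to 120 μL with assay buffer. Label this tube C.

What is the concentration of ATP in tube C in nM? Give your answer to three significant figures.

Step 1: 320 μL brought to 44.3 mL → factor 44300/320 = 138.44
Step 2: 260 μL brought to 4250 μL → factor 4250/260 = 16.346
Step 3: 40 μL brought to 120 μL → factor 120/40 = 3
Overall dilution factor = 138.44 × 16.346 × 3 = 6788.8
Final = 4.00 μM / 6788.8 = 0.0005892 μM = 0.589 nM

0.589 nM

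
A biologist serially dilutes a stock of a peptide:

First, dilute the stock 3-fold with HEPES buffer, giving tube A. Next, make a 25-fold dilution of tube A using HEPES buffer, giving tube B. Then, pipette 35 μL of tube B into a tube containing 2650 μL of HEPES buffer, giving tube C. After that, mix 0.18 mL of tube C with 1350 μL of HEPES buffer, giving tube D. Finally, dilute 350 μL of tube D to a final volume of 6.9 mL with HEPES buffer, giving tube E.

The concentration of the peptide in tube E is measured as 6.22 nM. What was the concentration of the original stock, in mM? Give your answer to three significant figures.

6.00 mM

Step 1: 3-fold → factor 3
Step 2: 25-fold → factor 25
Step 3: 35 μL + 2650 μL = 2685 μL total → factor 2685/35 = 76.714
Step 4: 0.18 mL + 1350 μL = 1.53 mL total → factor 1.53/0.18 = 8.5
Step 5: 350 μL brought to 6.9 mL → factor 6900/350 = 19.714
Overall dilution factor = 3 × 25 × 76.714 × 8.5 × 19.714 = 9.6413 × 10^5
Stock = 6.22 nM × 9.6413 × 10^5 = 5.997 × 10^6 nM = 6.00 mM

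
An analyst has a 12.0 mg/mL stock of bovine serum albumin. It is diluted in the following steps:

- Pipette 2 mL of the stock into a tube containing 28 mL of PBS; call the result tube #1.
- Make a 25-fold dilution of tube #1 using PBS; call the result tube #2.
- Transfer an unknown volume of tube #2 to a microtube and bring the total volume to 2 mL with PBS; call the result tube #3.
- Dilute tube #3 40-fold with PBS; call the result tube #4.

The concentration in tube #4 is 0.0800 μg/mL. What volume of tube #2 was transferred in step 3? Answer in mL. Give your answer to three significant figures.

0.200 mL

Step 1: 2 mL + 28 mL = 30 mL total → factor 30/2 = 15
Step 2: 25-fold → factor 25
Step 3: v brought to 2 mL → factor = 2 mL/v
Step 4: 40-fold → factor 40
Product of known-step factors = 15000
Overall factor = 12.0 mg/mL / (0.0800 μg/mL) = 1.5 × 10^5
Step-3 factor = 1.5 × 10^5 / 15000 = 10
v = 2 mL / 10 = 0.200 mL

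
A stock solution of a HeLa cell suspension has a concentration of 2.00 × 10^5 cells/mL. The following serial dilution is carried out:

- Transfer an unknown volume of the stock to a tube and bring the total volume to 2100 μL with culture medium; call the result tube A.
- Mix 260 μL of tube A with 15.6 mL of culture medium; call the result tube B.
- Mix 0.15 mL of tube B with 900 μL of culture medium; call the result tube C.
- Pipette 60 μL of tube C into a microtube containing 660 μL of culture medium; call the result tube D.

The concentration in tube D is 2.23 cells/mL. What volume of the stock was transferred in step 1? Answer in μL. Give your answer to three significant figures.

120 μL

Step 1: v brought to 2100 μL → factor = 2100 μL/v
Step 2: 260 μL + 15.6 mL = 15860 μL total → factor 15860/260 = 61
Step 3: 0.15 mL + 900 μL = 1.05 mL total → factor 1.05/0.15 = 7
Step 4: 60 μL + 660 μL = 720 μL total → factor 720/60 = 12
Product of known-step factors = 5124
Overall factor = 2.00 × 10^5 cells/mL / (2.23 cells/mL) = 89686
Step-1 factor = 89686 / 5124 = 17.503
v = 2100 μL / 17.503 = 120 μL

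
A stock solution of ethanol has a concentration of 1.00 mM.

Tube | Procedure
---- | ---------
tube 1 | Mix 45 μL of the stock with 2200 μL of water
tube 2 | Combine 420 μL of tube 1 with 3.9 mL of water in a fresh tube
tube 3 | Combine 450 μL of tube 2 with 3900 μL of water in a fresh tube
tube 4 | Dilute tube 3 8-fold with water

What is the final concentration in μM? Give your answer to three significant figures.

Step 1: 45 μL + 2200 μL = 2245 μL total → factor 2245/45 = 49.889
Step 2: 420 μL + 3.9 mL = 4320 μL total → factor 4320/420 = 10.286
Step 3: 450 μL + 3900 μL = 4350 μL total → factor 4350/450 = 9.6667
Step 4: 8-fold → factor 8
Overall dilution factor = 49.889 × 10.286 × 9.6667 × 8 = 39683
Final = 1.00 mM / 39683 = 2.520 × 10^-5 mM = 0.0252 μM

0.0252 μM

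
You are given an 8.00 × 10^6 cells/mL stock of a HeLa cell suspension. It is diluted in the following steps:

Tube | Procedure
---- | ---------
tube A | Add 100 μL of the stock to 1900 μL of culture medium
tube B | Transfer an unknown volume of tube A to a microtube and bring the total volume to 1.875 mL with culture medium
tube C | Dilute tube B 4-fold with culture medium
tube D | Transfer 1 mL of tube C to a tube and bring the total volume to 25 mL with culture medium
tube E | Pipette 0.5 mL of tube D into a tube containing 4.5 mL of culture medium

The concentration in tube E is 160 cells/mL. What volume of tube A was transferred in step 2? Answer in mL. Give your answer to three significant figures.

0.750 mL

Step 1: 100 μL + 1900 μL = 2000 μL total → factor 2000/100 = 20
Step 2: v brought to 1.875 mL → factor = 1.875 mL/v
Step 3: 4-fold → factor 4
Step 4: 1 mL brought to 25 mL → factor 25/1 = 25
Step 5: 0.5 mL + 4.5 mL = 5 mL total → factor 5/0.5 = 10
Product of known-step factors = 20000
Overall factor = 8.00 × 10^6 cells/mL / (160 cells/mL) = 50000
Step-2 factor = 50000 / 20000 = 2.5
v = 1.875 mL / 2.5 = 0.750 mL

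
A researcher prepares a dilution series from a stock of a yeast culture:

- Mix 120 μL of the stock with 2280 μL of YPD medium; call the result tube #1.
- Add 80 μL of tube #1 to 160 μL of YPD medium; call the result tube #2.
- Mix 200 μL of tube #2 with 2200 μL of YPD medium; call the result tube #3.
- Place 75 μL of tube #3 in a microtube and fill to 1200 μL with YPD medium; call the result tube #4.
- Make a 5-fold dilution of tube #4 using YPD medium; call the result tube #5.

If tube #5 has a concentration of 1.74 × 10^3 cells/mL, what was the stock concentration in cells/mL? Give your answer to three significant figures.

Step 1: 120 μL + 2280 μL = 2400 μL total → factor 2400/120 = 20
Step 2: 80 μL + 160 μL = 240 μL total → factor 240/80 = 3
Step 3: 200 μL + 2200 μL = 2400 μL total → factor 2400/200 = 12
Step 4: 75 μL brought to 1200 μL → factor 1200/75 = 16
Step 5: 5-fold → factor 5
Overall dilution factor = 20 × 3 × 12 × 16 × 5 = 57600
Stock = 1.74 × 10^3 cells/mL × 57600 = 1.00 × 10^8 cells/mL

1.00 × 10^8 cells/mL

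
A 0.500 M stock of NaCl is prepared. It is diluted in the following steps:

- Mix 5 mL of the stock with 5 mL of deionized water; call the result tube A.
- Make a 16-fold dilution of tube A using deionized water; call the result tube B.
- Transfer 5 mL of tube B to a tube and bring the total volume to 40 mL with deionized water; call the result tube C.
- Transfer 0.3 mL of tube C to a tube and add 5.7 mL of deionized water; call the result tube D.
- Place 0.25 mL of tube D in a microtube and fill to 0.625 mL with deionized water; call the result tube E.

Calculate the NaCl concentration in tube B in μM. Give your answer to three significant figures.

Step 1: 5 mL + 5 mL = 10 mL total → factor 10/5 = 2
Step 2: 16-fold → factor 16
Dilution factor through tube B = 2 × 16 = 32
[tube B] = 0.500 M / 32 = 0.01562 M = 1.56 × 10^4 μM

1.56 × 10^4 μM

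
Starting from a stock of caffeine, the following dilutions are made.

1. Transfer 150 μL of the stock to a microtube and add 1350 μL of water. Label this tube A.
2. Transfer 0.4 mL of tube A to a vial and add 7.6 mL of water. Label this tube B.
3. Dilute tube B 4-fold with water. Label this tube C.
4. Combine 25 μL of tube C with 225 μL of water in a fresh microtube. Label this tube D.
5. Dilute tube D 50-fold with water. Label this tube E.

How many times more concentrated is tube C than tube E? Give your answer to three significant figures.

Step 1: 150 μL + 1350 μL = 1500 μL total → factor 1500/150 = 10
Step 2: 0.4 mL + 7.6 mL = 8 mL total → factor 8/0.4 = 20
Step 3: 4-fold → factor 4
Step 4: 25 μL + 225 μL = 250 μL total → factor 250/25 = 10
Step 5: 50-fold → factor 50
Dilution factor to tube C = 800; to tube E = 4 × 10^5
[tube C]/[tube E] = (factor to tube E)/(factor to tube C) = 4 × 10^5/800 = 500

500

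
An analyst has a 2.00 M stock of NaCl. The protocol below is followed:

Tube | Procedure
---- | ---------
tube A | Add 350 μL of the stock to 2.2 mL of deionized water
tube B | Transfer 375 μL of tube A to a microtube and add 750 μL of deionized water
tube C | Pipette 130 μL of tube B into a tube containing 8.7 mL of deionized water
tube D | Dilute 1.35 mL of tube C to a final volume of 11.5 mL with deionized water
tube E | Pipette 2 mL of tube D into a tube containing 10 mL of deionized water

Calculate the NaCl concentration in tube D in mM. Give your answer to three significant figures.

Step 1: 350 μL + 2.2 mL = 2550 μL total → factor 2550/350 = 7.2857
Step 2: 375 μL + 750 μL = 1125 μL total → factor 1125/375 = 3
Step 3: 130 μL + 8.7 mL = 8830 μL total → factor 8830/130 = 67.923
Step 4: 1.35 mL brought to 11.5 mL → factor 11.5/1.35 = 8.5185
Dilution factor through tube D = 7.2857 × 3 × 67.923 × 8.5185 = 12647
[tube D] = 2.00 M / 12647 = 0.0001581 M = 0.158 mM

0.158 mM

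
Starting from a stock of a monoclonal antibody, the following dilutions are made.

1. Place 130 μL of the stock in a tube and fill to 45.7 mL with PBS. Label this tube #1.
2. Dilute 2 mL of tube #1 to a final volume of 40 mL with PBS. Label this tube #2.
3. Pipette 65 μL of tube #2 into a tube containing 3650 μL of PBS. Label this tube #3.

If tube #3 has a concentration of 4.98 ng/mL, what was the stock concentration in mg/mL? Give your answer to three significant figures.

Step 1: 130 μL brought to 45.7 mL → factor 45700/130 = 351.54
Step 2: 2 mL brought to 40 mL → factor 40/2 = 20
Step 3: 65 μL + 3650 μL = 3715 μL total → factor 3715/65 = 57.154
Overall dilution factor = 351.54 × 20 × 57.154 = 4.0184 × 10^5
Stock = 4.98 ng/mL × 4.0184 × 10^5 = 2.001 × 10^6 ng/mL = 2.00 mg/mL

2.00 mg/mL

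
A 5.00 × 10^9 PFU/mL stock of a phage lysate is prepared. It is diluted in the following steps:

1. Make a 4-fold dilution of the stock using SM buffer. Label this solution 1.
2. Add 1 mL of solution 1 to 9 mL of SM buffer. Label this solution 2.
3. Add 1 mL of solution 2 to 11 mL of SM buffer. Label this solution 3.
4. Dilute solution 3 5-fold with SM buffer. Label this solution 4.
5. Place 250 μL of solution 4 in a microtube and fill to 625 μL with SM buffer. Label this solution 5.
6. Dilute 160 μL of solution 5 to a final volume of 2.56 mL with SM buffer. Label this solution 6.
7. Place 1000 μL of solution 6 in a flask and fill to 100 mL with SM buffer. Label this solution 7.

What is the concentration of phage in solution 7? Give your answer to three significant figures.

521 PFU/mL

Step 1: 4-fold → factor 4
Step 2: 1 mL + 9 mL = 10 mL total → factor 10/1 = 10
Step 3: 1 mL + 11 mL = 12 mL total → factor 12/1 = 12
Step 4: 5-fold → factor 5
Step 5: 250 μL brought to 625 μL → factor 625/250 = 2.5
Step 6: 160 μL brought to 2.56 mL → factor 2560/160 = 16
Step 7: 1000 μL brought to 100 mL → factor 1 × 10^5/1000 = 100
Overall dilution factor = 4 × 10 × 12 × 5 × 2.5 × 16 × 100 = 9.6 × 10^6
Final = 5.00 × 10^9 PFU/mL / 9.6 × 10^6 = 521 PFU/mL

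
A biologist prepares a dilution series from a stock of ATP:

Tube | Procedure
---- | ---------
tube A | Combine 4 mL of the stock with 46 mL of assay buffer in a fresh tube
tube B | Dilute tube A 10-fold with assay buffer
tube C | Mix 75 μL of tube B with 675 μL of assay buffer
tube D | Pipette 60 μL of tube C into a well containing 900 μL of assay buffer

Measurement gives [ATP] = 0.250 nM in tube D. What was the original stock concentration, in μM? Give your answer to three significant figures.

5.00 μM

Step 1: 4 mL + 46 mL = 50 mL total → factor 50/4 = 12.5
Step 2: 10-fold → factor 10
Step 3: 75 μL + 675 μL = 750 μL total → factor 750/75 = 10
Step 4: 60 μL + 900 μL = 960 μL total → factor 960/60 = 16
Overall dilution factor = 12.5 × 10 × 10 × 16 = 20000
Stock = 0.250 nM × 20000 = 5000 nM = 5.00 μM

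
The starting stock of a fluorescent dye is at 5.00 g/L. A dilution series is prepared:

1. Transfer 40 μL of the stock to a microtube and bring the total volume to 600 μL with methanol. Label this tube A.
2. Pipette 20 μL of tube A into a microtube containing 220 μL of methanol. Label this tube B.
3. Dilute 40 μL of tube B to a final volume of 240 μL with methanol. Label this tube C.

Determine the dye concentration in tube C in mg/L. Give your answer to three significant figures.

4.63 mg/L

Step 1: 40 μL brought to 600 μL → factor 600/40 = 15
Step 2: 20 μL + 220 μL = 240 μL total → factor 240/20 = 12
Step 3: 40 μL brought to 240 μL → factor 240/40 = 6
Overall dilution factor = 15 × 12 × 6 = 1080
Final = 5.00 g/L / 1080 = 0.004630 g/L = 4.63 mg/L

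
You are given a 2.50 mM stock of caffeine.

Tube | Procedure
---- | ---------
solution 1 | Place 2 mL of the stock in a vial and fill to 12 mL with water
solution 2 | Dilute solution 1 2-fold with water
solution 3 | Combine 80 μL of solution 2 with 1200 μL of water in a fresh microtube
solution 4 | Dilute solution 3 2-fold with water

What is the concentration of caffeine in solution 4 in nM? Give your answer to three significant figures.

6.51 × 10^3 nM

Step 1: 2 mL brought to 12 mL → factor 12/2 = 6
Step 2: 2-fold → factor 2
Step 3: 80 μL + 1200 μL = 1280 μL total → factor 1280/80 = 16
Step 4: 2-fold → factor 2
Overall dilution factor = 6 × 2 × 16 × 2 = 384
Final = 2.50 mM / 384 = 0.006510 mM = 6.51 × 10^3 nM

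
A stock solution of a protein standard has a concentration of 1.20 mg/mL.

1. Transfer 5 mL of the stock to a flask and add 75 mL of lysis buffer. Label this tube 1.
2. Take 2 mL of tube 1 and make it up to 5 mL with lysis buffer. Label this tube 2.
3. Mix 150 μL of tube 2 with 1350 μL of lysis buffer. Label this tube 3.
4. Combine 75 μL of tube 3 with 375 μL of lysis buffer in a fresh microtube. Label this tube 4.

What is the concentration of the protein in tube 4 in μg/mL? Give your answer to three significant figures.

0.500 μg/mL

Step 1: 5 mL + 75 mL = 80 mL total → factor 80/5 = 16
Step 2: 2 mL brought to 5 mL → factor 5/2 = 2.5
Step 3: 150 μL + 1350 μL = 1500 μL total → factor 1500/150 = 10
Step 4: 75 μL + 375 μL = 450 μL total → factor 450/75 = 6
Overall dilution factor = 16 × 2.5 × 10 × 6 = 2400
Final = 1.20 mg/mL / 2400 = 0.0005000 mg/mL = 0.500 μg/mL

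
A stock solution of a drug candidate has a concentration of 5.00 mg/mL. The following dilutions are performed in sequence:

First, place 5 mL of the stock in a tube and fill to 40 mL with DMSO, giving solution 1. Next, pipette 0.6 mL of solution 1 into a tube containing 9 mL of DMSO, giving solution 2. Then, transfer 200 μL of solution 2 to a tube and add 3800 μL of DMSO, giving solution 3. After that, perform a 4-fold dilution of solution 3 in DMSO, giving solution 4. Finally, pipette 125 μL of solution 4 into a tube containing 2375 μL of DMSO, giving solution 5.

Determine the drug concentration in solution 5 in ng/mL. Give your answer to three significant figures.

Step 1: 5 mL brought to 40 mL → factor 40/5 = 8
Step 2: 0.6 mL + 9 mL = 9.6 mL total → factor 9.6/0.6 = 16
Step 3: 200 μL + 3800 μL = 4000 μL total → factor 4000/200 = 20
Step 4: 4-fold → factor 4
Step 5: 125 μL + 2375 μL = 2500 μL total → factor 2500/125 = 20
Overall dilution factor = 8 × 16 × 20 × 4 × 20 = 2.048 × 10^5
Final = 5.00 mg/mL / 2.048 × 10^5 = 2.441 × 10^-5 mg/mL = 24.4 ng/mL

24.4 ng/mL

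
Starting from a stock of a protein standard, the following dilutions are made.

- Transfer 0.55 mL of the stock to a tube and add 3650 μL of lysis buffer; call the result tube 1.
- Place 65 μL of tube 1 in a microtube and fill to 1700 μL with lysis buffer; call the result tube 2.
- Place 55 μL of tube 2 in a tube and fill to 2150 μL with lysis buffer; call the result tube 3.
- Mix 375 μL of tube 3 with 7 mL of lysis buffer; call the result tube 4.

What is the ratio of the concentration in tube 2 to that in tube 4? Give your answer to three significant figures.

Step 1: 0.55 mL + 3650 μL = 4.2 mL total → factor 4.2/0.55 = 7.6364
Step 2: 65 μL brought to 1700 μL → factor 1700/65 = 26.154
Step 3: 55 μL brought to 2150 μL → factor 2150/55 = 39.091
Step 4: 375 μL + 7 mL = 7375 μL total → factor 7375/375 = 19.667
Dilution factor to tube 2 = 199.72; to tube 4 = 1.5354 × 10^5
[tube 2]/[tube 4] = (factor to tube 4)/(factor to tube 2) = 1.5354 × 10^5/199.72 = 769

769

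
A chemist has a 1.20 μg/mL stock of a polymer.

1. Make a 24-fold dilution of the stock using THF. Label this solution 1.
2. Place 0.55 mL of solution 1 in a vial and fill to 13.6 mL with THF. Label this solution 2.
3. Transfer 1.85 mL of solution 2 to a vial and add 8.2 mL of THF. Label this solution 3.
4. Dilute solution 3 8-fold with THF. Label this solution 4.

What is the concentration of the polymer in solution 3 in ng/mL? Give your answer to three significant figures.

0.372 ng/mL

Step 1: 24-fold → factor 24
Step 2: 0.55 mL brought to 13.6 mL → factor 13.6/0.55 = 24.727
Step 3: 1.85 mL + 8.2 mL = 10.05 mL total → factor 10.05/1.85 = 5.4324
Dilution factor through solution 3 = 24 × 24.727 × 5.4324 = 3223.9
[solution 3] = 1.20 μg/mL / 3223.9 = 0.0003722 μg/mL = 0.372 ng/mL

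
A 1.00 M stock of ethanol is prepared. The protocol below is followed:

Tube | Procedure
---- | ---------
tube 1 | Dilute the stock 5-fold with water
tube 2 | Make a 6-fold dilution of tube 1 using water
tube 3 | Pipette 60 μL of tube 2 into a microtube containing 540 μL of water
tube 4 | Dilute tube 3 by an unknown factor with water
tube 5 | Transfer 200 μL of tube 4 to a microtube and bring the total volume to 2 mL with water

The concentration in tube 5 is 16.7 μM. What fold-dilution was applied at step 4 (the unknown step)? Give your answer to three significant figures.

20.0-fold

Step 1: 5-fold → factor 5
Step 2: 6-fold → factor 6
Step 3: 60 μL + 540 μL = 600 μL total → factor 600/60 = 10
Step 4: unknown factor x
Step 5: 200 μL brought to 2 mL → factor 2000/200 = 10
Product of known-step factors = 3000
Overall factor = 1.00 M / (16.7 μM) = 59880
x = 59880 / 3000 = 20.0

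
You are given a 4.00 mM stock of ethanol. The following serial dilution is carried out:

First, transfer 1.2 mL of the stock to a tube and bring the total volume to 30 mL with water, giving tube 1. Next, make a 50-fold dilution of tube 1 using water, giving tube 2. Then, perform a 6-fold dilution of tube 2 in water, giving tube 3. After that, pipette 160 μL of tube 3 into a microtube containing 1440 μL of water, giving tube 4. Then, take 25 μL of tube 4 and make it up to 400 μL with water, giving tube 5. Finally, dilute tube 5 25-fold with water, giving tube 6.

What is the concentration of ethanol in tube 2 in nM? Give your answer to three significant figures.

3.20 × 10^3 nM

Step 1: 1.2 mL brought to 30 mL → factor 30/1.2 = 25
Step 2: 50-fold → factor 50
Dilution factor through tube 2 = 25 × 50 = 1250
[tube 2] = 4.00 mM / 1250 = 0.003200 mM = 3.20 × 10^3 nM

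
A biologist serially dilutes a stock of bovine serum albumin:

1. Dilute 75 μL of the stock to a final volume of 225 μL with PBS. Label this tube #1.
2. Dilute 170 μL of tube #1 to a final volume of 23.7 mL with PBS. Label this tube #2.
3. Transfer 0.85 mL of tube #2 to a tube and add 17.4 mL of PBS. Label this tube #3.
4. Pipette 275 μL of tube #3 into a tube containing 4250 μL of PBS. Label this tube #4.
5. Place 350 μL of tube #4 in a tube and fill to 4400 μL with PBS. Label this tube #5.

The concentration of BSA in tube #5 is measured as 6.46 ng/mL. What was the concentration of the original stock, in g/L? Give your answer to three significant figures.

12.0 g/L

Step 1: 75 μL brought to 225 μL → factor 225/75 = 3
Step 2: 170 μL brought to 23.7 mL → factor 23700/170 = 139.41
Step 3: 0.85 mL + 17.4 mL = 18.25 mL total → factor 18.25/0.85 = 21.471
Step 4: 275 μL + 4250 μL = 4525 μL total → factor 4525/275 = 16.455
Step 5: 350 μL brought to 4400 μL → factor 4400/350 = 12.571
Overall dilution factor = 3 × 139.41 × 21.471 × 16.455 × 12.571 = 1.8575 × 10^6
Stock = 6.46 ng/mL × 1.8575 × 10^6 = 1.200 × 10^7 ng/mL = 12.0 g/L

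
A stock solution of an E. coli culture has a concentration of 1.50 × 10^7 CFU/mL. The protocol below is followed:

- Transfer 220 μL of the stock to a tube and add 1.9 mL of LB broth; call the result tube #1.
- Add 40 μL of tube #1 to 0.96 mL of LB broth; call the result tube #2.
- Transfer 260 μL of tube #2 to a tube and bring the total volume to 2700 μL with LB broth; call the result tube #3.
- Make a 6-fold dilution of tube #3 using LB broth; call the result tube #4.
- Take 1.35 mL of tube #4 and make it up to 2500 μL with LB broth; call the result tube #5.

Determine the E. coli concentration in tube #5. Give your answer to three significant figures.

Step 1: 220 μL + 1.9 mL = 2120 μL total → factor 2120/220 = 9.6364
Step 2: 40 μL + 0.96 mL = 1000 μL total → factor 1000/40 = 25
Step 3: 260 μL brought to 2700 μL → factor 2700/260 = 10.385
Step 4: 6-fold → factor 6
Step 5: 1.35 mL brought to 2500 μL → factor 2.5/1.35 = 1.8519
Overall dilution factor = 9.6364 × 25 × 10.385 × 6 × 1.8519 = 27797
Final = 1.50 × 10^7 CFU/mL / 27797 = 540 CFU/mL

540 CFU/mL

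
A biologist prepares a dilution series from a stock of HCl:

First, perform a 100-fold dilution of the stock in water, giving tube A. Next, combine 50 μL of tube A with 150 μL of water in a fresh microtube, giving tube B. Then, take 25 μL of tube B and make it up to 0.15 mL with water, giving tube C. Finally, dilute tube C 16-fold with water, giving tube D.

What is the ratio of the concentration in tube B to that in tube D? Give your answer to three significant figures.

96.0

Step 1: 100-fold → factor 100
Step 2: 50 μL + 150 μL = 200 μL total → factor 200/50 = 4
Step 3: 25 μL brought to 0.15 mL → factor 150/25 = 6
Step 4: 16-fold → factor 16
Dilution factor to tube B = 400; to tube D = 38400
[tube B]/[tube D] = (factor to tube D)/(factor to tube B) = 38400/400 = 96.0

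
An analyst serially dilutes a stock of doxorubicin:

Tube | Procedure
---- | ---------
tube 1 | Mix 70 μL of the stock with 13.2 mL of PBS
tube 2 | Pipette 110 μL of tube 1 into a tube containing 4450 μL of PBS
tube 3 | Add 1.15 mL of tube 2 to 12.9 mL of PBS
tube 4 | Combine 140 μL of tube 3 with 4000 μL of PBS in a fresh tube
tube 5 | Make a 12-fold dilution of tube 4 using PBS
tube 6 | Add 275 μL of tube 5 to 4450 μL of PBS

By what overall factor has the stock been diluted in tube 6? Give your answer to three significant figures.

Step 1: 70 μL + 13.2 mL = 13270 μL total → factor 13270/70 = 189.57
Step 2: 110 μL + 4450 μL = 4560 μL total → factor 4560/110 = 41.455
Step 3: 1.15 mL + 12.9 mL = 14.05 mL total → factor 14.05/1.15 = 12.217
Step 4: 140 μL + 4000 μL = 4140 μL total → factor 4140/140 = 29.571
Step 5: 12-fold → factor 12
Step 6: 275 μL + 4450 μL = 4725 μL total → factor 4725/275 = 17.182
Overall dilution factor = 189.57 × 41.455 × 12.217 × 29.571 × 12 × 17.182 = 5.8539 × 10^8

5.85 × 10^8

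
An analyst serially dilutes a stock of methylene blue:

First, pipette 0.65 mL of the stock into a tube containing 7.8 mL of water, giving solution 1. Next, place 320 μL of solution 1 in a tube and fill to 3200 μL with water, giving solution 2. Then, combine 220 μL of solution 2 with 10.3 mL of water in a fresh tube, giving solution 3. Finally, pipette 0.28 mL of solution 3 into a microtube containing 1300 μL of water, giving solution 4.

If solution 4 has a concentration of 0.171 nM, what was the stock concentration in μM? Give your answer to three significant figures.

6.00 μM

Step 1: 0.65 mL + 7.8 mL = 8.45 mL total → factor 8.45/0.65 = 13
Step 2: 320 μL brought to 3200 μL → factor 3200/320 = 10
Step 3: 220 μL + 10.3 mL = 10520 μL total → factor 10520/220 = 47.818
Step 4: 0.28 mL + 1300 μL = 1.58 mL total → factor 1.58/0.28 = 5.6429
Overall dilution factor = 13 × 10 × 47.818 × 5.6429 = 35078
Stock = 0.171 nM × 35078 = 5998 nM = 6.00 μM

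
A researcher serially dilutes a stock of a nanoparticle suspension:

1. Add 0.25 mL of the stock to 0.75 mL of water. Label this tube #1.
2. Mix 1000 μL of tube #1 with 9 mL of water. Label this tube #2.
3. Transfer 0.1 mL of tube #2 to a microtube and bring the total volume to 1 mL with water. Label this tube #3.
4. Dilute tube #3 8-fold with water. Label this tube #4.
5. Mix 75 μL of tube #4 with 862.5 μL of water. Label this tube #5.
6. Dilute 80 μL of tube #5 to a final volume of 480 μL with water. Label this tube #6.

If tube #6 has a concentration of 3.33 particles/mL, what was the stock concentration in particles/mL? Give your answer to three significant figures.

Step 1: 0.25 mL + 0.75 mL = 1 mL total → factor 1/0.25 = 4
Step 2: 1000 μL + 9 mL = 10000 μL total → factor 10000/1000 = 10
Step 3: 0.1 mL brought to 1 mL → factor 1/0.1 = 10
Step 4: 8-fold → factor 8
Step 5: 75 μL + 862.5 μL = 937.5 μL total → factor 937.5/75 = 12.5
Step 6: 80 μL brought to 480 μL → factor 480/80 = 6
Overall dilution factor = 4 × 10 × 10 × 8 × 12.5 × 6 = 2.4 × 10^5
Stock = 3.33 particles/mL × 2.4 × 10^5 = 7.99 × 10^5 particles/mL

7.99 × 10^5 particles/mL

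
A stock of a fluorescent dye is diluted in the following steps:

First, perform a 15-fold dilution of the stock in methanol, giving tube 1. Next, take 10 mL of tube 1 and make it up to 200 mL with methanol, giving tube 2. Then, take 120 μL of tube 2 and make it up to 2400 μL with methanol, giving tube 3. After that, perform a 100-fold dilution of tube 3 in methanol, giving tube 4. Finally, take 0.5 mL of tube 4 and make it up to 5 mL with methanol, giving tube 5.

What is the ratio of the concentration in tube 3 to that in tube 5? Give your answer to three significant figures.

1.00 × 10^3

Step 1: 15-fold → factor 15
Step 2: 10 mL brought to 200 mL → factor 200/10 = 20
Step 3: 120 μL brought to 2400 μL → factor 2400/120 = 20
Step 4: 100-fold → factor 100
Step 5: 0.5 mL brought to 5 mL → factor 5/0.5 = 10
Dilution factor to tube 3 = 6000; to tube 5 = 6 × 10^6
[tube 3]/[tube 5] = (factor to tube 5)/(factor to tube 3) = 6 × 10^6/6000 = 1.00 × 10^3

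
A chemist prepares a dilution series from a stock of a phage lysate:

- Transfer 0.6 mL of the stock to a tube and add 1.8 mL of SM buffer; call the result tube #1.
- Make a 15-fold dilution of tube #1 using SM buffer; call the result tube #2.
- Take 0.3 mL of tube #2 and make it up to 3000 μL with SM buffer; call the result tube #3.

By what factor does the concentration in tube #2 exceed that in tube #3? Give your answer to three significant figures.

10.0

Step 1: 0.6 mL + 1.8 mL = 2.4 mL total → factor 2.4/0.6 = 4
Step 2: 15-fold → factor 15
Step 3: 0.3 mL brought to 3000 μL → factor 3/0.3 = 10
Dilution factor to tube #2 = 60; to tube #3 = 600
[tube #2]/[tube #3] = (factor to tube #3)/(factor to tube #2) = 600/60 = 10.0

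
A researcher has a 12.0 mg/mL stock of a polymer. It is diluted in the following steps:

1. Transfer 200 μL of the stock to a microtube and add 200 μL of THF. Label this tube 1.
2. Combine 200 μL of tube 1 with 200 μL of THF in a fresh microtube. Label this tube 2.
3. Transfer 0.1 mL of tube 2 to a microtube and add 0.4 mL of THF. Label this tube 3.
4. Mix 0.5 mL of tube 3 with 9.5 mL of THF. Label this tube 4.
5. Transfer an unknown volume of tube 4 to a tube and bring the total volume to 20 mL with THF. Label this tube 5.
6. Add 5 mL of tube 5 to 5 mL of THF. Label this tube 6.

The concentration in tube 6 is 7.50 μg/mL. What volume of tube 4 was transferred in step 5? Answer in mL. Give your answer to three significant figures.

10.0 mL

Step 1: 200 μL + 200 μL = 400 μL total → factor 400/200 = 2
Step 2: 200 μL + 200 μL = 400 μL total → factor 400/200 = 2
Step 3: 0.1 mL + 0.4 mL = 0.5 mL total → factor 0.5/0.1 = 5
Step 4: 0.5 mL + 9.5 mL = 10 mL total → factor 10/0.5 = 20
Step 5: v brought to 20 mL → factor = 20 mL/v
Step 6: 5 mL + 5 mL = 10 mL total → factor 10/5 = 2
Product of known-step factors = 800
Overall factor = 12.0 mg/mL / (7.50 μg/mL) = 1600
Step-5 factor = 1600 / 800 = 2
v = 20 mL / 2 = 10.0 mL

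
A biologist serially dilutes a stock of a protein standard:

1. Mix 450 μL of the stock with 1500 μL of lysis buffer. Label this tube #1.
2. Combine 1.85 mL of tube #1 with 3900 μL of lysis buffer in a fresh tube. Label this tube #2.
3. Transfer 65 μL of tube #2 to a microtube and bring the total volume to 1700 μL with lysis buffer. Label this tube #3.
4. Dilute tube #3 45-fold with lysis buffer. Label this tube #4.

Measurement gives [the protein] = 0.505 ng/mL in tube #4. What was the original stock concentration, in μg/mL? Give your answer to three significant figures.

8.00 μg/mL

Step 1: 450 μL + 1500 μL = 1950 μL total → factor 1950/450 = 4.3333
Step 2: 1.85 mL + 3900 μL = 5.75 mL total → factor 5.75/1.85 = 3.1081
Step 3: 65 μL brought to 1700 μL → factor 1700/65 = 26.154
Step 4: 45-fold → factor 45
Overall dilution factor = 4.3333 × 3.1081 × 26.154 × 45 = 15851
Stock = 0.505 ng/mL × 15851 = 8005 ng/mL = 8.00 μg/mL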